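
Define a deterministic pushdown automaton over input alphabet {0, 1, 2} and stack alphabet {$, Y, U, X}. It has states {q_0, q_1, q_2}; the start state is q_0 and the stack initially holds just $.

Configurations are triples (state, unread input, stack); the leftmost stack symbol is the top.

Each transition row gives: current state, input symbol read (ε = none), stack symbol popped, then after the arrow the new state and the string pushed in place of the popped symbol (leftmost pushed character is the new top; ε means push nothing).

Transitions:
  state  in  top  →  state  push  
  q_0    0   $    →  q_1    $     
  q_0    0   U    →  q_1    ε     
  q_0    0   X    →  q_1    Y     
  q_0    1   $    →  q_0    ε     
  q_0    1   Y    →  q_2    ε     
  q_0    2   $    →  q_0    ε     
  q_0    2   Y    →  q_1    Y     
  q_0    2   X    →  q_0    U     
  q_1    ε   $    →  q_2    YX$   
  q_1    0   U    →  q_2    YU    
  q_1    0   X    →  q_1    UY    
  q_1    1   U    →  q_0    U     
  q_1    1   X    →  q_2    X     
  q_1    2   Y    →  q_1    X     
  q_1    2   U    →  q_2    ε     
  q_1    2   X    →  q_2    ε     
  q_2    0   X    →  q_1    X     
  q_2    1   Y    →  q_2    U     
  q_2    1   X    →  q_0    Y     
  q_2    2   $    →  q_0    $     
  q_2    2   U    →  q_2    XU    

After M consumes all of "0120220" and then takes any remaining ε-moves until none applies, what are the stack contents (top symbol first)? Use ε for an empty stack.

XUX$

(q_0, 0120220, $)
  read 0, top $: go to q_1, push $ → (q_1, 120220, $)
  ε-move, top $: go to q_2, push YX$ → (q_2, 120220, YX$)
  read 1, top Y: go to q_2, push U → (q_2, 20220, UX$)
  read 2, top U: go to q_2, push XU → (q_2, 0220, XUX$)
  read 0, top X: go to q_1, push X → (q_1, 220, XUX$)
  read 2, top X: go to q_2, push ε → (q_2, 20, UX$)
  read 2, top U: go to q_2, push XU → (q_2, 0, XUX$)
  read 0, top X: go to q_1, push X → (q_1, ε, XUX$)
All input consumed in state q_1 with stack XUX$.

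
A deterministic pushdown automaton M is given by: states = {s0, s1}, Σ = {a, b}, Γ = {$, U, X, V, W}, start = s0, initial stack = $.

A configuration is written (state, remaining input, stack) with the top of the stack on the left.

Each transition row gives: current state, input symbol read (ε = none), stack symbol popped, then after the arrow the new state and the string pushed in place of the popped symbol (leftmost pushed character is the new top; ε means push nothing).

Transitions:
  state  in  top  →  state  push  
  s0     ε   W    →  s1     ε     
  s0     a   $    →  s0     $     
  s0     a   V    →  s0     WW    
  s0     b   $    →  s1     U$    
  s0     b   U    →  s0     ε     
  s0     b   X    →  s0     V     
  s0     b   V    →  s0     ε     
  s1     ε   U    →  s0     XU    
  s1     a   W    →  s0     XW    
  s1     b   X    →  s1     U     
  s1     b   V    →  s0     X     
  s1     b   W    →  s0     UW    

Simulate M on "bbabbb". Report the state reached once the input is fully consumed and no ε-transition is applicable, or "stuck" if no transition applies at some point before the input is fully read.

(s0, bbabbb, $)
  read b, top $: go to s1, push U$ → (s1, babbb, U$)
  ε-move, top U: go to s0, push XU → (s0, babbb, XU$)
  read b, top X: go to s0, push V → (s0, abbb, VU$)
  read a, top V: go to s0, push WW → (s0, bbb, WWU$)
  ε-move, top W: go to s1, push ε → (s1, bbb, WU$)
  read b, top W: go to s0, push UW → (s0, bb, UWU$)
  read b, top U: go to s0, push ε → (s0, b, WU$)
  ε-move, top W: go to s1, push ε → (s1, b, U$)
  ε-move, top U: go to s0, push XU → (s0, b, XU$)
  read b, top X: go to s0, push V → (s0, ε, VU$)
All input consumed; M is in state s0.

s0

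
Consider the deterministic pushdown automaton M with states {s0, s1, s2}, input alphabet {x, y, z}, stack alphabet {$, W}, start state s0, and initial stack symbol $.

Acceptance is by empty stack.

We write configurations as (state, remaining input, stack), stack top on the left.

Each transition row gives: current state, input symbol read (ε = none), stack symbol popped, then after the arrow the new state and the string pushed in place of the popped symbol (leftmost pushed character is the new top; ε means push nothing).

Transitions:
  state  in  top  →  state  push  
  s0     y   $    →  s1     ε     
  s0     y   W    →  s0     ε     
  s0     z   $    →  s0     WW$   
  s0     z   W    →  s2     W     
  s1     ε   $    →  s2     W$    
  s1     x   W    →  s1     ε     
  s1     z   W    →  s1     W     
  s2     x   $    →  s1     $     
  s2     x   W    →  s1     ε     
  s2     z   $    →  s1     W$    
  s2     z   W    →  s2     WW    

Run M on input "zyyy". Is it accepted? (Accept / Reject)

(s0, zyyy, $) ⊢ (s0, yyy, WW$) ⊢ (s0, yy, W$) ⊢ (s0, y, $) ⊢ (s1, ε, ε)
All input consumed and the stack is empty.

Accept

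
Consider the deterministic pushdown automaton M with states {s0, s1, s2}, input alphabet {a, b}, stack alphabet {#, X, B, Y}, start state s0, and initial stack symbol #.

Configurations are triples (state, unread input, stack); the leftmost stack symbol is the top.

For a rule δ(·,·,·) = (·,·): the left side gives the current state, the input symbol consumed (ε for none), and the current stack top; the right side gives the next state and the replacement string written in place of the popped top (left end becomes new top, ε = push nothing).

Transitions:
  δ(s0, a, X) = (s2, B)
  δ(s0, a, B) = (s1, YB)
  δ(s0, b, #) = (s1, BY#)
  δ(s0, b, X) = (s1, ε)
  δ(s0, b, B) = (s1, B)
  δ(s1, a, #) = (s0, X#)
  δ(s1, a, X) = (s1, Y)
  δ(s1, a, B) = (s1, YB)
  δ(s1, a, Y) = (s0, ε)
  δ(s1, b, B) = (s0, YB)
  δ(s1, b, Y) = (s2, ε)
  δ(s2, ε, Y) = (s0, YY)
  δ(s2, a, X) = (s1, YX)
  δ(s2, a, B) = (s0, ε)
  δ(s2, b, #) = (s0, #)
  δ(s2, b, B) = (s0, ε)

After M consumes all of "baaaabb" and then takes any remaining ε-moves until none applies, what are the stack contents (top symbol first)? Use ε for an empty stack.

(s0, baaaabb, #) ⊢ (s1, aaaabb, BY#) ⊢ (s1, aaabb, YBY#) ⊢ (s0, aabb, BY#) ⊢ (s1, abb, YBY#) ⊢ (s0, bb, BY#) ⊢ (s1, b, BY#) ⊢ (s0, ε, YBY#)
All input consumed in state s0 with stack YBY#.

YBY#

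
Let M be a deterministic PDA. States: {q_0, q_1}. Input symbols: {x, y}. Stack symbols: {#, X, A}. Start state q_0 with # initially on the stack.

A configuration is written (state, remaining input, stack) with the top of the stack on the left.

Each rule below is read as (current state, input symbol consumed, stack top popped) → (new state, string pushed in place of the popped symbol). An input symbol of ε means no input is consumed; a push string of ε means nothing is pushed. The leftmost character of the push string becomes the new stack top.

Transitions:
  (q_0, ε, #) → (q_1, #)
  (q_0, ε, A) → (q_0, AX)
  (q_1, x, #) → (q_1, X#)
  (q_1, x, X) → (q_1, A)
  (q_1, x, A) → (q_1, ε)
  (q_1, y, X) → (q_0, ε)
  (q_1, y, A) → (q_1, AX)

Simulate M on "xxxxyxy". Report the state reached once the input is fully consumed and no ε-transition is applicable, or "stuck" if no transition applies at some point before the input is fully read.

q_1

(q_0, xxxxyxy, #) ⊢ (q_1, xxxxyxy, #) ⊢ (q_1, xxxyxy, X#) ⊢ (q_1, xxyxy, A#) ⊢ (q_1, xyxy, #) ⊢ (q_1, yxy, X#) ⊢ (q_0, xy, #) ⊢ (q_1, xy, #) ⊢ (q_1, y, X#) ⊢ (q_0, ε, #) ⊢ (q_1, ε, #)
All input consumed; M is in state q_1.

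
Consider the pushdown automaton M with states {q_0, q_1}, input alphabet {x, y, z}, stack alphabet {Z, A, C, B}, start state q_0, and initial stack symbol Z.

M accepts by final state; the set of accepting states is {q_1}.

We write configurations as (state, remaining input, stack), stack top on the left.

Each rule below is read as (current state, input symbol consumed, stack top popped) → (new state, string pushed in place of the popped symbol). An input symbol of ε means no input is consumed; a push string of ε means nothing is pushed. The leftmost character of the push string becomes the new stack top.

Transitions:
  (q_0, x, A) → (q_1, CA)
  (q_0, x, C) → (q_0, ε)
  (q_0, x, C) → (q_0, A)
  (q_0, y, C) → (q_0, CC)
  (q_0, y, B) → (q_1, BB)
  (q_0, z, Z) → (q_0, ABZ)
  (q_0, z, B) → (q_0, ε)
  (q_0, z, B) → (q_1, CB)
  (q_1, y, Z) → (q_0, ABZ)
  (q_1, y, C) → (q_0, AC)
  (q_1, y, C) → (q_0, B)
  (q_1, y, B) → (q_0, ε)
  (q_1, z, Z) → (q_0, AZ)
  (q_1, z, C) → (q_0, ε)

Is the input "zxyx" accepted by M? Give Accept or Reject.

One accepting computation: (q_0, zxyx, Z) ⊢ (q_0, xyx, ABZ) ⊢ (q_1, yx, CABZ) ⊢ (q_0, x, ACABZ) ⊢ (q_1, ε, CACABZ)
All input consumed and state q_1 ∈ F.

Accept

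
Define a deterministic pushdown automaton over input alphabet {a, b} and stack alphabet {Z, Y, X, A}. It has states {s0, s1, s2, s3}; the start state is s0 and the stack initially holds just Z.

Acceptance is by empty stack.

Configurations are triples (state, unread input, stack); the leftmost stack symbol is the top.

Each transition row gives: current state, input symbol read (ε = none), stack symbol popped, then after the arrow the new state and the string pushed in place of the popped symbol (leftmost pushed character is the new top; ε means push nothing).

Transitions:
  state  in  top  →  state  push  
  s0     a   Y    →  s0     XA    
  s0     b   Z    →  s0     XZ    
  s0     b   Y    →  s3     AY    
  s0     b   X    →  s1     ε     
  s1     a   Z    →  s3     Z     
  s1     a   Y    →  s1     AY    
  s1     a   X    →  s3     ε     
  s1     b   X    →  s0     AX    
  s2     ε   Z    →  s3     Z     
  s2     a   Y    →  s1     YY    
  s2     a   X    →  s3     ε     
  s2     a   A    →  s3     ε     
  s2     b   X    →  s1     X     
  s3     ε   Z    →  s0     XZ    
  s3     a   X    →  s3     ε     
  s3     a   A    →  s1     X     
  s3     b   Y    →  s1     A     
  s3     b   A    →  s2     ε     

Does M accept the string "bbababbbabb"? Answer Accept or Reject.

Reject

(s0, bbababbbabb, Z) ⊢ (s0, bababbbabb, XZ) ⊢ (s1, ababbbabb, Z) ⊢ (s3, babbbabb, Z) ⊢ (s0, babbbabb, XZ) ⊢ (s1, abbbabb, Z) ⊢ (s3, bbbabb, Z) ⊢ (s0, bbbabb, XZ) ⊢ (s1, bbabb, Z)
No transition applies at (s1, bbabb, Z); input not fully consumed.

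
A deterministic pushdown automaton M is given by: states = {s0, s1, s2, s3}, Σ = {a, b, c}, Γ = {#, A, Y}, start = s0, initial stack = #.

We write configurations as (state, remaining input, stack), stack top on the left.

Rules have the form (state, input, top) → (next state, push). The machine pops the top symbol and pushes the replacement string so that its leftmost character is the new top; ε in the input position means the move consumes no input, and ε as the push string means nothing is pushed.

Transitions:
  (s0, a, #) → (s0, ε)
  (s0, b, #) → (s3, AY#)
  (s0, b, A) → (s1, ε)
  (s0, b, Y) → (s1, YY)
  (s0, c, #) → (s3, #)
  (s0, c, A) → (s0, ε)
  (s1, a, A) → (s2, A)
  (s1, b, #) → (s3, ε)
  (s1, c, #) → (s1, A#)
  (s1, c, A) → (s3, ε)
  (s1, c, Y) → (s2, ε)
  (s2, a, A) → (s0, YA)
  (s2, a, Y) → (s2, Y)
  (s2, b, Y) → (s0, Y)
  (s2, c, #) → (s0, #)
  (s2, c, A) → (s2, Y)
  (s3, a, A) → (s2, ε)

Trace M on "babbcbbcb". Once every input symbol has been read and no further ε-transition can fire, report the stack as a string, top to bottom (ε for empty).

(s0, babbcbbcb, #) ⊢ (s3, abbcbbcb, AY#) ⊢ (s2, bbcbbcb, Y#) ⊢ (s0, bcbbcb, Y#) ⊢ (s1, cbbcb, YY#) ⊢ (s2, bbcb, Y#) ⊢ (s0, bcb, Y#) ⊢ (s1, cb, YY#) ⊢ (s2, b, Y#) ⊢ (s0, ε, Y#)
All input consumed in state s0 with stack Y#.

Y#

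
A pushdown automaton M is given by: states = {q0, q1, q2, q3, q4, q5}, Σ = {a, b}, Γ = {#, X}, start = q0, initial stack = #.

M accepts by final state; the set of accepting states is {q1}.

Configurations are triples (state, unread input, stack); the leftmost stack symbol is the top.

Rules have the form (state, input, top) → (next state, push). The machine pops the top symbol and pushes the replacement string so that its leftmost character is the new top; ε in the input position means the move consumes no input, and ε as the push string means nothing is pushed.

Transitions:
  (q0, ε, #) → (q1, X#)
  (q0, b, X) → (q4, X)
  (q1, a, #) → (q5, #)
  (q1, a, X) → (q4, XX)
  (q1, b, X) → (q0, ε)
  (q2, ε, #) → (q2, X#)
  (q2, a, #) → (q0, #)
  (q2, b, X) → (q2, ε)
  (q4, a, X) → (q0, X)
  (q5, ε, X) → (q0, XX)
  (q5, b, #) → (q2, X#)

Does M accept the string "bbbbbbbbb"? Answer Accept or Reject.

Accept

One accepting computation: (q0, bbbbbbbbb, #) ⊢ (q1, bbbbbbbbb, X#) ⊢ (q0, bbbbbbbb, #) ⊢ (q1, bbbbbbbb, X#) ⊢ (q0, bbbbbbb, #) ⊢ (q1, bbbbbbb, X#) ⊢ (q0, bbbbbb, #) ⊢ (q1, bbbbbb, X#) ⊢ (q0, bbbbb, #) ⊢ (q1, bbbbb, X#) ⊢ (q0, bbbb, #) ⊢ (q1, bbbb, X#) ⊢ (q0, bbb, #) ⊢ (q1, bbb, X#) ⊢ (q0, bb, #) ⊢ (q1, bb, X#) ⊢ (q0, b, #) ⊢ (q1, b, X#) ⊢ (q0, ε, #) ⊢ (q1, ε, X#)
All input consumed and state q1 ∈ F.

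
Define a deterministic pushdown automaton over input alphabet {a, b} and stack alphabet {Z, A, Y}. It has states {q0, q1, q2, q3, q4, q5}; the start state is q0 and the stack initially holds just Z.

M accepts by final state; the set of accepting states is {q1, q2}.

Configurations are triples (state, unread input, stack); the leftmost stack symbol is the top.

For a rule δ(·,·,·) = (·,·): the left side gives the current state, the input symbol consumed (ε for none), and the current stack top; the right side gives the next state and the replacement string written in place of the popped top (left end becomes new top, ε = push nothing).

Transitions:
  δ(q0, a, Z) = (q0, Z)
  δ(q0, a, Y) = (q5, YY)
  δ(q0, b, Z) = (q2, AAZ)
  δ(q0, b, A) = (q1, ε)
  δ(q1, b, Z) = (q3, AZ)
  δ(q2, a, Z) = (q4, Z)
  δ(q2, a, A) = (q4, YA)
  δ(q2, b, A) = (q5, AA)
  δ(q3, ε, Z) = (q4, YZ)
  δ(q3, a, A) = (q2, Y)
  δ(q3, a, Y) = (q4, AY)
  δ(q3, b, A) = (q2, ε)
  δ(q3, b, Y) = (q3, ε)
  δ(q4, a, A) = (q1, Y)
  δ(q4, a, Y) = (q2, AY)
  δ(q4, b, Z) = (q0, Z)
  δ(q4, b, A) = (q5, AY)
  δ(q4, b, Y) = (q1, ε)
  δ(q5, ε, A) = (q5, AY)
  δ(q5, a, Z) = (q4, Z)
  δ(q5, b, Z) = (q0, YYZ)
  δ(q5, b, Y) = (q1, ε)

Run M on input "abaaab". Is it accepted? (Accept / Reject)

(q0, abaaab, Z) ⊢ (q0, baaab, Z) ⊢ (q2, aaab, AAZ) ⊢ (q4, aab, YAAZ) ⊢ (q2, ab, AYAAZ) ⊢ (q4, b, YAYAAZ) ⊢ (q1, ε, AYAAZ)
All input consumed; state q1 ∈ F.

Accept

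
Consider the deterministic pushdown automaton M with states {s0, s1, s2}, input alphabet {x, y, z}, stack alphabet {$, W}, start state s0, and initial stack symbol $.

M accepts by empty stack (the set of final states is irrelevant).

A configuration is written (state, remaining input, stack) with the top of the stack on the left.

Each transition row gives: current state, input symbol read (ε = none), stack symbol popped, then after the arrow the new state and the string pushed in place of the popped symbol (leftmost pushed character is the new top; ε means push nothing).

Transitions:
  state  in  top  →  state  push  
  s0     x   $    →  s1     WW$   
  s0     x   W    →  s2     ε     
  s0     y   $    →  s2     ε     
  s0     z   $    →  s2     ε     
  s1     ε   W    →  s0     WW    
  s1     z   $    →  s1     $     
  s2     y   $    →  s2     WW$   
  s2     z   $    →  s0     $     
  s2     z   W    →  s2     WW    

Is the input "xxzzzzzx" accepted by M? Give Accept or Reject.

Reject

(s0, xxzzzzzx, $) ⊢ (s1, xzzzzzx, WW$) ⊢ (s0, xzzzzzx, WWW$) ⊢ (s2, zzzzzx, WW$) ⊢ (s2, zzzzx, WWW$) ⊢ (s2, zzzx, WWWW$) ⊢ (s2, zzx, WWWWW$) ⊢ (s2, zx, WWWWWW$) ⊢ (s2, x, WWWWWWW$)
No transition applies at (s2, x, WWWWWWW$); input not fully consumed.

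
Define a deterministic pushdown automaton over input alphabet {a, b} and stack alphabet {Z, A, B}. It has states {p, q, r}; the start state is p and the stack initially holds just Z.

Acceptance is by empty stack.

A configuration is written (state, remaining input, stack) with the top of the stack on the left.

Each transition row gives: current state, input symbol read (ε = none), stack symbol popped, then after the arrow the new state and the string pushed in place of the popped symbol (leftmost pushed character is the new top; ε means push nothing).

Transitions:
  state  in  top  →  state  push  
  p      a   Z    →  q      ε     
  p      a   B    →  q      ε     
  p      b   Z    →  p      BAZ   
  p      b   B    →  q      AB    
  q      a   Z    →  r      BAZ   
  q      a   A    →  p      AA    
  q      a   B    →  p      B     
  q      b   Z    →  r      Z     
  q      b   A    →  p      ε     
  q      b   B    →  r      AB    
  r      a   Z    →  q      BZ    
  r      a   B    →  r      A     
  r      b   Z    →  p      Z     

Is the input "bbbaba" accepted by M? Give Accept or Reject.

Accept

(p, bbbaba, Z)
  read b, top Z: go to p, push BAZ → (p, bbaba, BAZ)
  read b, top B: go to q, push AB → (q, baba, ABAZ)
  read b, top A: go to p, push ε → (p, aba, BAZ)
  read a, top B: go to q, push ε → (q, ba, AZ)
  read b, top A: go to p, push ε → (p, a, Z)
  read a, top Z: go to q, push ε → (q, ε, ε)
All input consumed and the stack is empty.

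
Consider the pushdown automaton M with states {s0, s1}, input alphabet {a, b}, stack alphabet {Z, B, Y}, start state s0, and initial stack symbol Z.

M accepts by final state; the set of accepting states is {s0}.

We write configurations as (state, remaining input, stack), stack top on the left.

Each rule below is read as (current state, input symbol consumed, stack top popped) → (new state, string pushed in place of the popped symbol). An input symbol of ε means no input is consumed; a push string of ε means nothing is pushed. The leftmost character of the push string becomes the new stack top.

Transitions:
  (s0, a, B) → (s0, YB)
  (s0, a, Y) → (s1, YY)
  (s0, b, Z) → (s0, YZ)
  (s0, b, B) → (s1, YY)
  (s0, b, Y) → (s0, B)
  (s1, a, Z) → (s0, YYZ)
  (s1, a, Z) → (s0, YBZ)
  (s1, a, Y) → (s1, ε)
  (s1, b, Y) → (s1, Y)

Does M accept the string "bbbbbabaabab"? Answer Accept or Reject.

Accept

One accepting computation: (s0, bbbbbabaabab, Z) ⊢ (s0, bbbbabaabab, YZ) ⊢ (s0, bbbabaabab, BZ) ⊢ (s1, bbabaabab, YYZ) ⊢ (s1, babaabab, YYZ) ⊢ (s1, abaabab, YYZ) ⊢ (s1, baabab, YZ) ⊢ (s1, aabab, YZ) ⊢ (s1, abab, Z) ⊢ (s0, bab, YYZ) ⊢ (s0, ab, BYZ) ⊢ (s0, b, YBYZ) ⊢ (s0, ε, BBYZ)
All input consumed and state s0 ∈ F.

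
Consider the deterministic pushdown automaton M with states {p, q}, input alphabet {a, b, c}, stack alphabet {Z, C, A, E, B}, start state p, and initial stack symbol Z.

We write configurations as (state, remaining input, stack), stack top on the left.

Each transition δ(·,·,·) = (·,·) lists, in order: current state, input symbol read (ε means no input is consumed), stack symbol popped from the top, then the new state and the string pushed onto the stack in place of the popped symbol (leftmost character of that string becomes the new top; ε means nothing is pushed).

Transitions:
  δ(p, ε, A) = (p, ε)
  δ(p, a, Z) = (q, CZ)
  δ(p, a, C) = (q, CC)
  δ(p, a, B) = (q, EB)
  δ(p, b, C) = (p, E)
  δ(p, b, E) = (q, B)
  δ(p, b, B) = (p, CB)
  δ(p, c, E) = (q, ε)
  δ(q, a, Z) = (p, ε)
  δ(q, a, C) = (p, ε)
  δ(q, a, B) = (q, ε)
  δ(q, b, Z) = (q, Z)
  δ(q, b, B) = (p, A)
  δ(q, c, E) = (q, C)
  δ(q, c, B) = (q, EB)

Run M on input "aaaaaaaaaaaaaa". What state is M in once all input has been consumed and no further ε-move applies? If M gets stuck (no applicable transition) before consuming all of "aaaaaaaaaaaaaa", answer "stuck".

p

(p, aaaaaaaaaaaaaa, Z) ⊢ (q, aaaaaaaaaaaaa, CZ) ⊢ (p, aaaaaaaaaaaa, Z) ⊢ (q, aaaaaaaaaaa, CZ) ⊢ (p, aaaaaaaaaa, Z) ⊢ (q, aaaaaaaaa, CZ) ⊢ (p, aaaaaaaa, Z) ⊢ (q, aaaaaaa, CZ) ⊢ (p, aaaaaa, Z) ⊢ (q, aaaaa, CZ) ⊢ (p, aaaa, Z) ⊢ (q, aaa, CZ) ⊢ (p, aa, Z) ⊢ (q, a, CZ) ⊢ (p, ε, Z)
All input consumed; M is in state p.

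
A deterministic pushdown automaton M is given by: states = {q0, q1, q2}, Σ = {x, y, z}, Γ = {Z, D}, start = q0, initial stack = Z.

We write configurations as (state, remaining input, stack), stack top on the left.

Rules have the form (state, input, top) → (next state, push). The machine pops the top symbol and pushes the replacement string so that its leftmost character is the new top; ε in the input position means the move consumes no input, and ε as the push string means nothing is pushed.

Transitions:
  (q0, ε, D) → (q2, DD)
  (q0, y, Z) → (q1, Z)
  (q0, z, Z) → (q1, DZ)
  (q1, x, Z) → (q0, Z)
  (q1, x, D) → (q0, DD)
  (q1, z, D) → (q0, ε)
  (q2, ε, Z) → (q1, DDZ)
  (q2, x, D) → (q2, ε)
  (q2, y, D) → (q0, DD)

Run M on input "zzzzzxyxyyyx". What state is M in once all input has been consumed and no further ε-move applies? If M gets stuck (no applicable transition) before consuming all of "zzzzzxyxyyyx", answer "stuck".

q2

(q0, zzzzzxyxyyyx, Z) ⊢ (q1, zzzzxyxyyyx, DZ) ⊢ (q0, zzzxyxyyyx, Z) ⊢ (q1, zzxyxyyyx, DZ) ⊢ (q0, zxyxyyyx, Z) ⊢ (q1, xyxyyyx, DZ) ⊢ (q0, yxyyyx, DDZ) ⊢ (q2, yxyyyx, DDDZ) ⊢ (q0, xyyyx, DDDDZ) ⊢ (q2, xyyyx, DDDDDZ) ⊢ (q2, yyyx, DDDDZ) ⊢ (q0, yyx, DDDDDZ) ⊢ (q2, yyx, DDDDDDZ) ⊢ (q0, yx, DDDDDDDZ) ⊢ (q2, yx, DDDDDDDDZ) ⊢ (q0, x, DDDDDDDDDZ) ⊢ (q2, x, DDDDDDDDDDZ) ⊢ (q2, ε, DDDDDDDDDZ)
All input consumed; M is in state q2.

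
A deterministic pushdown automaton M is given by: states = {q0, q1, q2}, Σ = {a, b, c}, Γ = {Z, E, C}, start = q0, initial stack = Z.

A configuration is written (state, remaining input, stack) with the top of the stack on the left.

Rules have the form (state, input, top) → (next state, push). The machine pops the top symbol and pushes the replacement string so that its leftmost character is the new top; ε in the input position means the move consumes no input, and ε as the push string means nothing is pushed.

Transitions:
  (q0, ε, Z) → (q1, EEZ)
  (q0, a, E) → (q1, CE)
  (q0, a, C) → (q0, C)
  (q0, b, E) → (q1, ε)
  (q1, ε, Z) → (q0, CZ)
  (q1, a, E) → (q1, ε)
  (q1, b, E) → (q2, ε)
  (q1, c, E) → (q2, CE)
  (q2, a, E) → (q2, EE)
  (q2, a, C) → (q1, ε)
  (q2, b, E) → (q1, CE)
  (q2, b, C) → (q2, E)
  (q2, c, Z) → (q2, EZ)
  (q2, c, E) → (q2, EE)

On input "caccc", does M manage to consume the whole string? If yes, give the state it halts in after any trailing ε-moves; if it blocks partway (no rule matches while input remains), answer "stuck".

(q0, caccc, Z)
  ε-move, top Z: go to q1, push EEZ → (q1, caccc, EEZ)
  read c, top E: go to q2, push CE → (q2, accc, CEEZ)
  read a, top C: go to q1, push ε → (q1, ccc, EEZ)
  read c, top E: go to q2, push CE → (q2, cc, CEEZ)
No transition for (q2, c, top C); M blocks with input cc remaining.

stuck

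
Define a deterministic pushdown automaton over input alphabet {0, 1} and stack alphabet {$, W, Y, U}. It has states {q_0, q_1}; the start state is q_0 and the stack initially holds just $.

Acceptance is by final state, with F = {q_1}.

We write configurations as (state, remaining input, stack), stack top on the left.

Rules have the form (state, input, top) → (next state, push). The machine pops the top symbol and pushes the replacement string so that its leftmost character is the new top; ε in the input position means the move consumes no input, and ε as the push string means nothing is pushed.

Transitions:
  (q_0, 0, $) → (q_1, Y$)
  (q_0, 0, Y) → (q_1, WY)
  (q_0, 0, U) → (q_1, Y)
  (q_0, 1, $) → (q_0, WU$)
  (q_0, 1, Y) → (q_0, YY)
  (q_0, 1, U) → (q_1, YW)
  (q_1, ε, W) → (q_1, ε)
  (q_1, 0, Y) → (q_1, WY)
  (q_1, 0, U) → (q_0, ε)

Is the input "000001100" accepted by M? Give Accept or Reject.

(q_0, 000001100, $)
  read 0, top $: go to q_1, push Y$ → (q_1, 00001100, Y$)
  read 0, top Y: go to q_1, push WY → (q_1, 0001100, WY$)
  ε-move, top W: go to q_1, push ε → (q_1, 0001100, Y$)
  read 0, top Y: go to q_1, push WY → (q_1, 001100, WY$)
  ε-move, top W: go to q_1, push ε → (q_1, 001100, Y$)
  read 0, top Y: go to q_1, push WY → (q_1, 01100, WY$)
  ε-move, top W: go to q_1, push ε → (q_1, 01100, Y$)
  read 0, top Y: go to q_1, push WY → (q_1, 1100, WY$)
  ε-move, top W: go to q_1, push ε → (q_1, 1100, Y$)
No transition applies at (q_1, 1100, Y$); input not fully consumed.

Reject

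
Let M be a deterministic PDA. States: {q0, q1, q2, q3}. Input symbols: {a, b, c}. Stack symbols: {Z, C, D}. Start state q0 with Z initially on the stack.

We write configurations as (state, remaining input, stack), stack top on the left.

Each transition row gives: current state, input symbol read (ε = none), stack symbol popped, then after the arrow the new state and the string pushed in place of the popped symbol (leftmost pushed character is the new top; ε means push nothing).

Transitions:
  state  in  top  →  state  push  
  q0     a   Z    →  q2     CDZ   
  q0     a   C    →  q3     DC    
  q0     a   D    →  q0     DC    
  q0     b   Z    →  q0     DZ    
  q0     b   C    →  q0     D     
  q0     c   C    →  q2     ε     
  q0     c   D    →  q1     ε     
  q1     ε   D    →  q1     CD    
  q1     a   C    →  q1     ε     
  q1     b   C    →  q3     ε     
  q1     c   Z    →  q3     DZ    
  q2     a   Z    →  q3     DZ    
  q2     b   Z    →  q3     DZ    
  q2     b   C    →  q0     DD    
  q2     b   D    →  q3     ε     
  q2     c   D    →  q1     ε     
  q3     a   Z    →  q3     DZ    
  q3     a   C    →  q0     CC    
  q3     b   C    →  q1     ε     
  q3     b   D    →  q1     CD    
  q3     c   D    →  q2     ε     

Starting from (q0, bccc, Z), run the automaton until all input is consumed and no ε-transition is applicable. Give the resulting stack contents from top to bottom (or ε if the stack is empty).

(q0, bccc, Z)
  read b, top Z: go to q0, push DZ → (q0, ccc, DZ)
  read c, top D: go to q1, push ε → (q1, cc, Z)
  read c, top Z: go to q3, push DZ → (q3, c, DZ)
  read c, top D: go to q2, push ε → (q2, ε, Z)
All input consumed in state q2 with stack Z.

Z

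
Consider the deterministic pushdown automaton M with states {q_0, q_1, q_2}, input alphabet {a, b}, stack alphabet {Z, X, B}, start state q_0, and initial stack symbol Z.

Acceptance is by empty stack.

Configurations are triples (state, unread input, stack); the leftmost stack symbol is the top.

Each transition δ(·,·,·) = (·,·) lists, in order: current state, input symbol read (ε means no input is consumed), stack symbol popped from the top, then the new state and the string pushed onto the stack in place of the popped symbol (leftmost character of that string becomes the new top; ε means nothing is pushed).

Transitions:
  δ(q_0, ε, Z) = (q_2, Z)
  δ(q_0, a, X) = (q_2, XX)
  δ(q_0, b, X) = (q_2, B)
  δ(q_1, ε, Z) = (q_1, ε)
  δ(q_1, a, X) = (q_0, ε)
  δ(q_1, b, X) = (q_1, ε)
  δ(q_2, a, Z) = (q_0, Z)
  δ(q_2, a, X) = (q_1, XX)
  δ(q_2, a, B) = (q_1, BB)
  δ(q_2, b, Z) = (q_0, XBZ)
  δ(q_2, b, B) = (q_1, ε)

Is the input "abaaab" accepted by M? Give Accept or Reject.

(q_0, abaaab, Z)
  ε-move, top Z: go to q_2, push Z → (q_2, abaaab, Z)
  read a, top Z: go to q_0, push Z → (q_0, baaab, Z)
  ε-move, top Z: go to q_2, push Z → (q_2, baaab, Z)
  read b, top Z: go to q_0, push XBZ → (q_0, aaab, XBZ)
  read a, top X: go to q_2, push XX → (q_2, aab, XXBZ)
  read a, top X: go to q_1, push XX → (q_1, ab, XXXBZ)
  read a, top X: go to q_0, push ε → (q_0, b, XXBZ)
  read b, top X: go to q_2, push B → (q_2, ε, BXBZ)
All input consumed; stack is BXBZ, not empty, and no further ε-move applies.

Reject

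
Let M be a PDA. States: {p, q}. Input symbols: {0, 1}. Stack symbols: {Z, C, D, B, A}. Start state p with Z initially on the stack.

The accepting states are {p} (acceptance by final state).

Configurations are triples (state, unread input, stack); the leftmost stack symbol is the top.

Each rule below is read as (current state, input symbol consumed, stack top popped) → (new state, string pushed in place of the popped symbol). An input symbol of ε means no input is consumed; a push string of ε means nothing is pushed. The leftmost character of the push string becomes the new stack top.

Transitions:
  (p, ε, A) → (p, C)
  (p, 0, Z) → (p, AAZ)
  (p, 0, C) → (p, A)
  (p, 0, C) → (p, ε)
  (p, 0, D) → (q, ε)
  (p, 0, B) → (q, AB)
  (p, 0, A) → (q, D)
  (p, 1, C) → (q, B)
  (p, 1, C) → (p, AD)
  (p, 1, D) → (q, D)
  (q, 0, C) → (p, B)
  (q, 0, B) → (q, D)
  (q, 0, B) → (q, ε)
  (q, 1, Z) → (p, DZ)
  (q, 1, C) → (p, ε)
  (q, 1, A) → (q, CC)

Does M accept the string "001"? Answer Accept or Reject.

Accept

One accepting computation: (p, 001, Z) ⊢ (p, 01, AAZ) ⊢ (p, 01, CAZ) ⊢ (p, 1, AAZ) ⊢ (p, 1, CAZ) ⊢ (p, ε, ADAZ)
All input consumed and state p ∈ F.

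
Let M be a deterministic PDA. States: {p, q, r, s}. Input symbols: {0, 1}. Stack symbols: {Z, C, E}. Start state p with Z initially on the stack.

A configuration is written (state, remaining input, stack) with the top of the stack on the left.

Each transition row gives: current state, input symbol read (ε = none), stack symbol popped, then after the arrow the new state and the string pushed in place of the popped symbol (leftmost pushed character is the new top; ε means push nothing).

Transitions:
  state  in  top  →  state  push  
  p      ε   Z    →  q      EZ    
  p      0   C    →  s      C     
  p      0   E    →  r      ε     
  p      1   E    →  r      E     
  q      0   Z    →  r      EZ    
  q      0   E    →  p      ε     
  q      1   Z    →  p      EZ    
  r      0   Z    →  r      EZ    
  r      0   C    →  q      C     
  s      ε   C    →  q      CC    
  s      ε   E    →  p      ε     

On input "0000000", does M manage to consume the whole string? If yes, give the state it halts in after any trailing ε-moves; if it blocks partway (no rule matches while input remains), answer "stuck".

q

(p, 0000000, Z)
  ε-move, top Z: go to q, push EZ → (q, 0000000, EZ)
  read 0, top E: go to p, push ε → (p, 000000, Z)
  ε-move, top Z: go to q, push EZ → (q, 000000, EZ)
  read 0, top E: go to p, push ε → (p, 00000, Z)
  ε-move, top Z: go to q, push EZ → (q, 00000, EZ)
  read 0, top E: go to p, push ε → (p, 0000, Z)
  ε-move, top Z: go to q, push EZ → (q, 0000, EZ)
  read 0, top E: go to p, push ε → (p, 000, Z)
  ε-move, top Z: go to q, push EZ → (q, 000, EZ)
  read 0, top E: go to p, push ε → (p, 00, Z)
  ε-move, top Z: go to q, push EZ → (q, 00, EZ)
  read 0, top E: go to p, push ε → (p, 0, Z)
  ε-move, top Z: go to q, push EZ → (q, 0, EZ)
  read 0, top E: go to p, push ε → (p, ε, Z)
  ε-move, top Z: go to q, push EZ → (q, ε, EZ)
All input consumed; M is in state q.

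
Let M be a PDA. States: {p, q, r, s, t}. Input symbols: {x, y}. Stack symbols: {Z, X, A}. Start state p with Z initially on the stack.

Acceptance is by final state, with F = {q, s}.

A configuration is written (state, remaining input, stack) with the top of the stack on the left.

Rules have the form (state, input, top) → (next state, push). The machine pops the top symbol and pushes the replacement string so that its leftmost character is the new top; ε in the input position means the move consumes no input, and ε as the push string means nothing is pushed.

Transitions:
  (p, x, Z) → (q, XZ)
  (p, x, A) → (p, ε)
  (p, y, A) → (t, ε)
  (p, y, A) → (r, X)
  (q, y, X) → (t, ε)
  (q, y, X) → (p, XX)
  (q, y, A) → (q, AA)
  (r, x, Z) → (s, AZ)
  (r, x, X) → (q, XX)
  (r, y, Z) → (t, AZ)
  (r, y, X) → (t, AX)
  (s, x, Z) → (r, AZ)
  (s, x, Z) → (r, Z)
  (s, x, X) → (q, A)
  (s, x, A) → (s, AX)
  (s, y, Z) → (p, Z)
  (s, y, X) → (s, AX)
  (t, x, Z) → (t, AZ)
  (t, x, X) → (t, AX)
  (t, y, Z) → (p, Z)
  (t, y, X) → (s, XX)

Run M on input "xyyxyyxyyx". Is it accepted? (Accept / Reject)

One accepting computation: (p, xyyxyyxyyx, Z) ⊢ (q, yyxyyxyyx, XZ) ⊢ (t, yxyyxyyx, Z) ⊢ (p, xyyxyyx, Z) ⊢ (q, yyxyyx, XZ) ⊢ (t, yxyyx, Z) ⊢ (p, xyyx, Z) ⊢ (q, yyx, XZ) ⊢ (t, yx, Z) ⊢ (p, x, Z) ⊢ (q, ε, XZ)
All input consumed and state q ∈ F.

Accept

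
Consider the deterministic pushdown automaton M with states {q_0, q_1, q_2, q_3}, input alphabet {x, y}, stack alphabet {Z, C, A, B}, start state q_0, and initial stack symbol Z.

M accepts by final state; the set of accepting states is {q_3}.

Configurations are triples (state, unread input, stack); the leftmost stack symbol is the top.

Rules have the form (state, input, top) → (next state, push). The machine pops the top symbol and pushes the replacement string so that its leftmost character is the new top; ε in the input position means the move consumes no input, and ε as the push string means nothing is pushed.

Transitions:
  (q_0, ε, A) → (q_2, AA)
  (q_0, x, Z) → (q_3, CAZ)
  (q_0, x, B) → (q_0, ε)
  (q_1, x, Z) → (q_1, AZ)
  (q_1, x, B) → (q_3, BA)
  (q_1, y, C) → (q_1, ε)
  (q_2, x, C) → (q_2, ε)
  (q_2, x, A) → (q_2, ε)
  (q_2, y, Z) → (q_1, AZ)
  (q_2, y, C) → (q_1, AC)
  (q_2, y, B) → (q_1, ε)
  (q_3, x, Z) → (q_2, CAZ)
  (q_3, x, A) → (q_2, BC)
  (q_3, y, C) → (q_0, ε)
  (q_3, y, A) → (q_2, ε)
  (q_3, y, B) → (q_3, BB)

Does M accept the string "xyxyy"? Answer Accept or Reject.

Reject

(q_0, xyxyy, Z)
  read x, top Z: go to q_3, push CAZ → (q_3, yxyy, CAZ)
  read y, top C: go to q_0, push ε → (q_0, xyy, AZ)
  ε-move, top A: go to q_2, push AA → (q_2, xyy, AAZ)
  read x, top A: go to q_2, push ε → (q_2, yy, AZ)
No transition applies at (q_2, yy, AZ); input not fully consumed.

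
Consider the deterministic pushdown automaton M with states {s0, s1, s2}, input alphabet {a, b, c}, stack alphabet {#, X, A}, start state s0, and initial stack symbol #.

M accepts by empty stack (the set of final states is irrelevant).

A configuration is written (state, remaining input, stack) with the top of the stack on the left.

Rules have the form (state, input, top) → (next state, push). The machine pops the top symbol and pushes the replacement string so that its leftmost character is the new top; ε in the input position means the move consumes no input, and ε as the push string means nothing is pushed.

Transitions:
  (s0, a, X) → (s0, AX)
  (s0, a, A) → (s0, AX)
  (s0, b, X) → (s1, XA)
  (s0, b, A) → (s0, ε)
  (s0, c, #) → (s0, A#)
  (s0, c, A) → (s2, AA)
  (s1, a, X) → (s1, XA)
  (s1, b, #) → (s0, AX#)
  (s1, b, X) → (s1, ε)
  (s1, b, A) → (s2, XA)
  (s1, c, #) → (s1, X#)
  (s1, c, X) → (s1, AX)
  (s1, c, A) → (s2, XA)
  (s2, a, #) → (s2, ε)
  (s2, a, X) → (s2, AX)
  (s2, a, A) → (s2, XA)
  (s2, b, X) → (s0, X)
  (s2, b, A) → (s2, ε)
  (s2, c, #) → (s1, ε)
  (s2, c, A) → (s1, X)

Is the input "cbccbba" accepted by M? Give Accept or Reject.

Accept

(s0, cbccbba, #)
  read c, top #: go to s0, push A# → (s0, bccbba, A#)
  read b, top A: go to s0, push ε → (s0, ccbba, #)
  read c, top #: go to s0, push A# → (s0, cbba, A#)
  read c, top A: go to s2, push AA → (s2, bba, AA#)
  read b, top A: go to s2, push ε → (s2, ba, A#)
  read b, top A: go to s2, push ε → (s2, a, #)
  read a, top #: go to s2, push ε → (s2, ε, ε)
All input consumed and the stack is empty.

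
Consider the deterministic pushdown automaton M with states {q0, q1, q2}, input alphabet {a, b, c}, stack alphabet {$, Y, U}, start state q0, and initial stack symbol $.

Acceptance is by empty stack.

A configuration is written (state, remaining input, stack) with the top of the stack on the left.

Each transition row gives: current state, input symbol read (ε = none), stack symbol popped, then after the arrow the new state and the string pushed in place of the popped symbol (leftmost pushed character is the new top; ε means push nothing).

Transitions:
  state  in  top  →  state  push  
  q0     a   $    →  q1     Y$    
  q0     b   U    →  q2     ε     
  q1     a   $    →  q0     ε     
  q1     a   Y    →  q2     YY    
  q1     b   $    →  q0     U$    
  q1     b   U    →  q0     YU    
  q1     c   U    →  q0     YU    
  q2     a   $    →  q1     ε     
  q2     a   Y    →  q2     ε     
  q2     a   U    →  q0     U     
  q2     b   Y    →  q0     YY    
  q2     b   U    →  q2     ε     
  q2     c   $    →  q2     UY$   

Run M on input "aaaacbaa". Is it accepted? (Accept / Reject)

(q0, aaaacbaa, $) ⊢ (q1, aaacbaa, Y$) ⊢ (q2, aacbaa, YY$) ⊢ (q2, acbaa, Y$) ⊢ (q2, cbaa, $) ⊢ (q2, baa, UY$) ⊢ (q2, aa, Y$) ⊢ (q2, a, $) ⊢ (q1, ε, ε)
All input consumed and the stack is empty.

Accept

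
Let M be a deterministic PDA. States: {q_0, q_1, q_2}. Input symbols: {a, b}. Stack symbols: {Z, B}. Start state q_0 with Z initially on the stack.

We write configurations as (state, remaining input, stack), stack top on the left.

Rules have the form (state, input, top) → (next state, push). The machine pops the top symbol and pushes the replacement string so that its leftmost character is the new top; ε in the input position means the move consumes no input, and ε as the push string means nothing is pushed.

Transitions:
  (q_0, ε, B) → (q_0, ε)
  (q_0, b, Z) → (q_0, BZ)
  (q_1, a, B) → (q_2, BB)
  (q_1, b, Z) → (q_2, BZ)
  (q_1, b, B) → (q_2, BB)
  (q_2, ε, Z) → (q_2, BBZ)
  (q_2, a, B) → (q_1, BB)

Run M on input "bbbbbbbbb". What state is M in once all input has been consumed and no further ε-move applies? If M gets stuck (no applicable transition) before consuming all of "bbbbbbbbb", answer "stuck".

q_0

(q_0, bbbbbbbbb, Z) ⊢ (q_0, bbbbbbbb, BZ) ⊢ (q_0, bbbbbbbb, Z) ⊢ (q_0, bbbbbbb, BZ) ⊢ (q_0, bbbbbbb, Z) ⊢ (q_0, bbbbbb, BZ) ⊢ (q_0, bbbbbb, Z) ⊢ (q_0, bbbbb, BZ) ⊢ (q_0, bbbbb, Z) ⊢ (q_0, bbbb, BZ) ⊢ (q_0, bbbb, Z) ⊢ (q_0, bbb, BZ) ⊢ (q_0, bbb, Z) ⊢ (q_0, bb, BZ) ⊢ (q_0, bb, Z) ⊢ (q_0, b, BZ) ⊢ (q_0, b, Z) ⊢ (q_0, ε, BZ) ⊢ (q_0, ε, Z)
All input consumed; M is in state q_0.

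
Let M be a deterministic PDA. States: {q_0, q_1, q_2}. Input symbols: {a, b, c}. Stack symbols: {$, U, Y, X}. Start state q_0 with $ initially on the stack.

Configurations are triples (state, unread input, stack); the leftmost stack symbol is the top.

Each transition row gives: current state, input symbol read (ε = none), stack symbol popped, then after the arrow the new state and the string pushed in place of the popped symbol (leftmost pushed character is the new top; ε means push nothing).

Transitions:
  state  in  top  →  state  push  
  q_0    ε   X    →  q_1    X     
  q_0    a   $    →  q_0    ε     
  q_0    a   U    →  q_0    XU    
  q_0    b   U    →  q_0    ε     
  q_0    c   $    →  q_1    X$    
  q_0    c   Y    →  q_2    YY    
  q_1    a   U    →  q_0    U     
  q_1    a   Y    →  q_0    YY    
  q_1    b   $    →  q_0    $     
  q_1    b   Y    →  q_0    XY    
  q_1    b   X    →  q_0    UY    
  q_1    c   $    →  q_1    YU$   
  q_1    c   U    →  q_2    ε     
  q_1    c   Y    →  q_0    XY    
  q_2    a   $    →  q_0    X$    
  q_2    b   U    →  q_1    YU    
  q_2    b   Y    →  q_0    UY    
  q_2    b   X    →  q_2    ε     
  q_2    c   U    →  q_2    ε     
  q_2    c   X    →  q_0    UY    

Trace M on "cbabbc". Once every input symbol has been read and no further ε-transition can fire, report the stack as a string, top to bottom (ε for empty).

(q_0, cbabbc, $)
  read c, top $: go to q_1, push X$ → (q_1, babbc, X$)
  read b, top X: go to q_0, push UY → (q_0, abbc, UY$)
  read a, top U: go to q_0, push XU → (q_0, bbc, XUY$)
  ε-move, top X: go to q_1, push X → (q_1, bbc, XUY$)
  read b, top X: go to q_0, push UY → (q_0, bc, UYUY$)
  read b, top U: go to q_0, push ε → (q_0, c, YUY$)
  read c, top Y: go to q_2, push YY → (q_2, ε, YYUY$)
All input consumed in state q_2 with stack YYUY$.

YYUY$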